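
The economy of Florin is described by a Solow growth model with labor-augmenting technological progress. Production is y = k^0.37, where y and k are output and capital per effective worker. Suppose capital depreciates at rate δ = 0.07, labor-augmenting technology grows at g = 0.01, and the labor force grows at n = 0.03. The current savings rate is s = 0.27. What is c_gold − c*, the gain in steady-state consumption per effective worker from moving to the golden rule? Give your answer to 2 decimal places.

Δc ≈ 0.05

n + g + δ = 0.03 + 0.01 + 0.07 = 0.11.
Current steady state (s = 0.27): k* = (0.27/0.11)^(1/0.63) ≈ 4.1591, y* = 4.1591^0.37 ≈ 1.6945, c* = (1−0.27)·1.6945 ≈ 1.2370.
Setting f'(k) = n+g+δ gives 0.37·k^(0.37−1) = 0.11, hence k_gold = (0.37/0.11)^(1/0.63) ≈ 6.8581.
y_gold = 6.8581^0.37 ≈ 2.0389, c_gold = y_gold − 0.11·k_gold ≈ 1.2845.
Gain: Δc = 1.2845 − 1.2370 ≈ 0.0476.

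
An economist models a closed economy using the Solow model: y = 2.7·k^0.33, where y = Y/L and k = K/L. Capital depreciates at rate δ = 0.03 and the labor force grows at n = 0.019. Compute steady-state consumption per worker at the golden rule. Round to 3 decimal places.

Capital per worker breaks even when investment replaces (n + δ)·k; here n + δ = 0.049.
Setting f'(k) = n+δ gives 0.33·2.7·k^(0.33−1) = 0.049, hence k_gold = (0.33·2.7/0.049)^(1/0.67) ≈ 75.8790.
y_gold = 2.7·75.8790^0.33 ≈ 11.2669.
c_gold = y_gold − (n+δ)·k_gold = 11.2669 − 0.049·75.8790 ≈ 7.5488.

c_gold ≈ 7.549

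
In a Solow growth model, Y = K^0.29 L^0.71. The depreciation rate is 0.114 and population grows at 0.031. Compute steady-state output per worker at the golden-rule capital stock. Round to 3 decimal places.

y_gold ≈ 1.327

Capital per worker breaks even when investment replaces (n + δ)·k; here n + δ = 0.145.
Maximizing c = f(k) − (n+δ)·k gives f'(k) = n+δ, i.e. 0.29·k^(0.29−1) = 0.145, so k_gold = (0.29/0.145)^(1/0.71) ≈ 2.6545.
Output: y_gold = k_gold^0.29 = 2.6545^0.29 ≈ 1.3273.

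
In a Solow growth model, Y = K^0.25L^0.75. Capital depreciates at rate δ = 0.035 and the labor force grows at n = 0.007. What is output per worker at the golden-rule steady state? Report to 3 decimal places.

y_gold ≈ 1.812

Break-even investment rate: n + δ = 0.007 + 0.035 = 0.042.
At the golden rule the marginal product of capital equals n+δ: 0.25·k^(0.25−1) = 0.042. Solving, k_gold = (0.25/0.042)^(1/0.75) ≈ 10.7875.
Output: y_gold = k_gold^0.25 = 10.7875^0.25 ≈ 1.8123.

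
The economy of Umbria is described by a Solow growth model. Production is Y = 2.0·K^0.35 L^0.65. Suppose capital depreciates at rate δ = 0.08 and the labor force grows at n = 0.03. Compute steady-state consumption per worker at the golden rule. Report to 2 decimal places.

Break-even investment rate: n + δ = 0.03 + 0.08 = 0.11.
At the golden rule the marginal product of capital equals n+δ: 0.35·2.0·k^(0.35−1) = 0.11. Solving, k_gold = (0.35·2.0/0.11)^(1/0.65) ≈ 17.2373.
y_gold = 2.0·17.2373^0.35 ≈ 5.4174.
c_gold = y_gold − (n+δ)·k_gold = 5.4174 − 0.11·17.2373 ≈ 3.5213.

c_gold ≈ 3.52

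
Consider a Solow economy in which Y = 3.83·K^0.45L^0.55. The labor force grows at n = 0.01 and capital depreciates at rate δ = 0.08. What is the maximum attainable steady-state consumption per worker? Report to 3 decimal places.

n + δ = 0.01 + 0.08 = 0.09.
At the golden rule the marginal product of capital equals n+δ: 0.45·3.83·k^(0.45−1) = 0.09. Solving, k_gold = (0.45·3.83/0.09)^(1/0.55) ≈ 214.3956.
y_gold = 3.83·214.3956^0.45 ≈ 42.8791.
c_gold = y_gold − (n+δ)·k_gold = 42.8791 − 0.09·214.3956 ≈ 23.5835.

c_gold ≈ 23.584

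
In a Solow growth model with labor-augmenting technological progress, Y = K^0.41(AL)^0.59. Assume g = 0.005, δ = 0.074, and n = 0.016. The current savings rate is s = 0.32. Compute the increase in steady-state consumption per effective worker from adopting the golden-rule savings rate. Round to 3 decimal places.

n + g + δ = 0.016 + 0.005 + 0.074 = 0.095.
Current steady state (s = 0.32): k* = (0.32/0.095)^(1/0.59) ≈ 7.8333, y* = 7.8333^0.41 ≈ 2.3255, c* = (1−0.32)·2.3255 ≈ 1.5813.
Maximizing c = f(k) − (n+g+δ)·k gives f'(k) = n+g+δ, i.e. 0.41·k^(0.41−1) = 0.095, so k_gold = (0.41/0.095)^(1/0.59) ≈ 11.9227.
y_gold = 11.9227^0.41 ≈ 2.7626, c_gold = y_gold − 0.095·k_gold ≈ 1.6299.
Gain: Δc = 1.6299 − 1.5813 ≈ 0.0486.

Δc ≈ 0.049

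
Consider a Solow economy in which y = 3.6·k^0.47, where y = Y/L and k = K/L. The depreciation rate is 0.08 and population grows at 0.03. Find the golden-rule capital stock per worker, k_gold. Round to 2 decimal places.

k_gold ≈ 173.63

The effective depreciation rate is n + δ = 0.03 + 0.08 = 0.11.
Golden rule sets MPK = n+δ: 0.47·3.6·k^(0.47−1) = 0.11, so k_gold = (0.47·3.6/0.11)^(1/0.53) ≈ 173.6349.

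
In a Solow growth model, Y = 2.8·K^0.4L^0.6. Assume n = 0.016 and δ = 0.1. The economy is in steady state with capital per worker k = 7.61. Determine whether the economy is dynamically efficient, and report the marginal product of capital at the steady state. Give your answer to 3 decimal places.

Break-even investment rate: n + δ = 0.016 + 0.1 = 0.116.
MPK = 0.4·2.8·k^(0.4−1) = 0.4·2.8·7.61^(-0.6) ≈ 0.3314.
MPK > 0.116, so the economy is dynamically efficient (under-saving).

dynamically efficient; MPK ≈ 0.331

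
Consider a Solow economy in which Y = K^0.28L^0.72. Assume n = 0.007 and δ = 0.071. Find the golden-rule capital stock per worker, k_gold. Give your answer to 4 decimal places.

The effective depreciation rate is n + δ = 0.007 + 0.071 = 0.078.
At the golden rule the marginal product of capital equals n+δ: 0.28·k^(0.28−1) = 0.078. Solving, k_gold = (0.28/0.078)^(1/0.72) ≈ 5.9009.

k_gold ≈ 5.9009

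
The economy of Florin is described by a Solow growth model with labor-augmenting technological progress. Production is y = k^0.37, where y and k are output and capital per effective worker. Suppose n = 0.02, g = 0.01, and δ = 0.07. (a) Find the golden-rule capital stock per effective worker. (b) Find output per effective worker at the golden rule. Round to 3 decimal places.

(a) k_gold ≈ 7.978; (b) y_gold ≈ 2.156

Capital per effective worker breaks even when investment replaces (n + g + δ)·k; here n + g + δ = 0.1.
At the golden rule the marginal product of capital equals n+g+δ: 0.37·k^(0.37−1) = 0.1. Solving, k_gold = (0.37/0.1)^(1/0.63) ≈ 7.9782.
y_gold = 7.9782^0.37 ≈ 2.1563.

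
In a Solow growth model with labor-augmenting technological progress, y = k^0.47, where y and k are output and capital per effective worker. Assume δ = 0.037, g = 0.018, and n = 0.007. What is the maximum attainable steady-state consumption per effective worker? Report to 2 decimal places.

c_gold ≈ 3.19

The effective depreciation rate is n + g + δ = 0.007 + 0.018 + 0.037 = 0.062.
Setting f'(k) = n+g+δ gives 0.47·k^(0.47−1) = 0.062, hence k_gold = (0.47/0.062)^(1/0.53) ≈ 45.6902.
y_gold = 45.6902^0.47 ≈ 6.0272.
c_gold = y_gold − (n+g+δ)·k_gold = 6.0272 − 0.062·45.6902 ≈ 3.1944.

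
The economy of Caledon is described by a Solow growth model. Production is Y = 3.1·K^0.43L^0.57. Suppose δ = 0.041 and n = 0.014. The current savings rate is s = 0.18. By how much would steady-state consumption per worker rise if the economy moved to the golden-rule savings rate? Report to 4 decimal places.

Break-even investment rate: n + δ = 0.014 + 0.041 = 0.055.
Current steady state (s = 0.18): k* = (0.18·3.1/0.055)^(1/0.57) ≈ 58.2624, y* = 3.1·58.2624^0.43 ≈ 17.8024, c* = (1−0.18)·17.8024 ≈ 14.5980.
At the golden rule the marginal product of capital equals n+δ: 0.43·3.1·k^(0.43−1) = 0.055. Solving, k_gold = (0.43·3.1/0.055)^(1/0.57) ≈ 268.4666.
y_gold = 3.1·268.4666^0.43 ≈ 34.3388, c_gold = y_gold − 0.055·k_gold ≈ 19.5731.
Gain: Δc = 19.5731 − 14.5980 ≈ 4.9751.

Δc ≈ 4.9751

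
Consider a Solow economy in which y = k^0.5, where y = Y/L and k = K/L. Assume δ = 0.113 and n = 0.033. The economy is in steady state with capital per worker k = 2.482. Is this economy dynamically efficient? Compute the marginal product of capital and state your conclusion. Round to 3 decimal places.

Break-even investment rate: n + δ = 0.033 + 0.113 = 0.146.
MPK = 0.5·k^(0.5−1) = 0.5·2.482^(-0.5) ≈ 0.3174.
MPK > 0.146, so the economy is dynamically efficient (under-saving).

dynamically efficient; MPK ≈ 0.317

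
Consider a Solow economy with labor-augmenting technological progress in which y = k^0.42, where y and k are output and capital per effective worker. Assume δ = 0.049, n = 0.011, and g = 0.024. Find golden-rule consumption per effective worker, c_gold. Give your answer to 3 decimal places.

c_gold ≈ 1.860

n + g + δ = 0.011 + 0.024 + 0.049 = 0.084.
Golden rule sets MPK = n+g+δ: 0.42·k^(0.42−1) = 0.084, so k_gold = (0.42/0.084)^(1/0.58) ≈ 16.0369.
y_gold = 16.0369^0.42 ≈ 3.2074.
c_gold = y_gold − (n+g+δ)·k_gold = 3.2074 − 0.084·16.0369 ≈ 1.8603.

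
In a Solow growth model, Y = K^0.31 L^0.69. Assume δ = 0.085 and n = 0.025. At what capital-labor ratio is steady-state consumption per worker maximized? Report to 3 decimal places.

k_gold ≈ 4.489

Capital per worker breaks even when investment replaces (n + δ)·k; here n + δ = 0.11.
Maximizing c = f(k) − (n+δ)·k gives f'(k) = n+δ, i.e. 0.31·k^(0.31−1) = 0.11, so k_gold = (0.31/0.11)^(1/0.69) ≈ 4.4888.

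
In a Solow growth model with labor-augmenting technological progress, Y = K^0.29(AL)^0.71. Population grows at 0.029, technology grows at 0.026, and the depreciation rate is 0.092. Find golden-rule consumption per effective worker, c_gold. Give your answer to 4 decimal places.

c_gold ≈ 0.9371

n + g + δ = 0.029 + 0.026 + 0.092 = 0.147.
Golden rule sets MPK = n+g+δ: 0.29·k^(0.29−1) = 0.147, so k_gold = (0.29/0.147)^(1/0.71) ≈ 2.6038.
y_gold = 2.6038^0.29 ≈ 1.3199.
c_gold = y_gold − (n+g+δ)·k_gold = 1.3199 − 0.147·2.6038 ≈ 0.9371.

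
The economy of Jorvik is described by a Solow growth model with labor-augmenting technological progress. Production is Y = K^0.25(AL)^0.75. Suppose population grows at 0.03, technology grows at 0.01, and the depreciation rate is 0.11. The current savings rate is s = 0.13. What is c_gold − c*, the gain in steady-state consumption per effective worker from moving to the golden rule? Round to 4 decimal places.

Δc ≈ 0.0597

Break-even investment rate: n + g + δ = 0.03 + 0.01 + 0.11 = 0.15.
Current steady state (s = 0.13): k* = (0.13/0.15)^(1/0.75) ≈ 0.8263, y* = 0.8263^0.25 ≈ 0.9534, c* = (1−0.13)·0.9534 ≈ 0.8295.
Setting f'(k) = n+g+δ gives 0.25·k^(0.25−1) = 0.15, hence k_gold = (0.25/0.15)^(1/0.75) ≈ 1.9761.
y_gold = 1.9761^0.25 ≈ 1.1856, c_gold = y_gold − 0.15·k_gold ≈ 0.8892.
Gain: Δc = 0.8892 − 0.8295 ≈ 0.0597.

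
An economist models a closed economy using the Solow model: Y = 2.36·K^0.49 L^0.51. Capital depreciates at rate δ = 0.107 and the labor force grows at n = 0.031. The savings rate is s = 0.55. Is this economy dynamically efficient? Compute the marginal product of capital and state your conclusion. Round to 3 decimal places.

dynamically inefficient; MPK ≈ 0.123

Capital per worker breaks even when investment replaces (n + δ)·k; here n + δ = 0.138.
Steady-state k*: s·A·k^0.49 = 0.138·k gives k* = (0.55·2.36/0.138)^(1/0.51) ≈ 81.0250.
MPK = 0.49·2.36·81.0250^(-0.51) ≈ 0.1229.
MPK < n+δ = 0.138, so the economy is dynamically inefficient (over-saving).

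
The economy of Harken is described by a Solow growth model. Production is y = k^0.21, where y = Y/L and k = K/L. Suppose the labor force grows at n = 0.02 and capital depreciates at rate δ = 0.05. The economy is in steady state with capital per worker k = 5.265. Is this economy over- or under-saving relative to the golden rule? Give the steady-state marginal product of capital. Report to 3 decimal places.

over-saving; MPK ≈ 0.057

Capital per worker breaks even when investment replaces (n + δ)·k; here n + δ = 0.07.
MPK = 0.21·k^(0.21−1) = 0.21·5.265^(-0.79) ≈ 0.0565.
MPK < 0.07, so the economy is dynamically inefficient (over-saving).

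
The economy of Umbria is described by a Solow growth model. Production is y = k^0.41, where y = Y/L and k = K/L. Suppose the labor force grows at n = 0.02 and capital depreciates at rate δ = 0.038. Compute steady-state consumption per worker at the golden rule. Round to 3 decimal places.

Break-even investment rate: n + δ = 0.02 + 0.038 = 0.058.
Golden rule sets MPK = n+δ: 0.41·k^(0.41−1) = 0.058, so k_gold = (0.41/0.058)^(1/0.59) ≈ 27.5161.
y_gold = 27.5161^0.41 ≈ 3.8925.
c_gold = y_gold − (n+δ)·k_gold = 3.8925 − 0.058·27.5161 ≈ 2.2966.

c_gold ≈ 2.297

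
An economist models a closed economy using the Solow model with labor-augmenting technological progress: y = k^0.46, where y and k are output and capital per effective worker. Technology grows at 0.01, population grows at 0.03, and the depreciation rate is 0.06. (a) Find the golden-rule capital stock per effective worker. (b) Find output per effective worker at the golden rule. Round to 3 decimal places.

The effective depreciation rate is n + g + δ = 0.03 + 0.01 + 0.06 = 0.1.
At the golden rule the marginal product of capital equals n+g+δ: 0.46·k^(0.46−1) = 0.1. Solving, k_gold = (0.46/0.1)^(1/0.54) ≈ 16.8783.
y_gold = 16.8783^0.46 ≈ 3.6692.

(a) k_gold ≈ 16.878; (b) y_gold ≈ 3.669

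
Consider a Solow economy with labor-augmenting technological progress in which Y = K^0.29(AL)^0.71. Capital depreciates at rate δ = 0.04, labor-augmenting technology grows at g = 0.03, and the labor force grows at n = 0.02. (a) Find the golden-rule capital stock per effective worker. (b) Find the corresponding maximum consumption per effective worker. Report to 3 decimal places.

The effective depreciation rate is n + g + δ = 0.02 + 0.03 + 0.04 = 0.09.
Maximizing c = f(k) − (n+g+δ)·k gives f'(k) = n+g+δ, i.e. 0.29·k^(0.29−1) = 0.09, so k_gold = (0.29/0.09)^(1/0.71) ≈ 5.1965.
y_gold = 5.1965^0.29 ≈ 1.6127; c_gold = y_gold − 0.09·k_gold ≈ 1.1450.

(a) k_gold ≈ 5.197; (b) c_gold ≈ 1.145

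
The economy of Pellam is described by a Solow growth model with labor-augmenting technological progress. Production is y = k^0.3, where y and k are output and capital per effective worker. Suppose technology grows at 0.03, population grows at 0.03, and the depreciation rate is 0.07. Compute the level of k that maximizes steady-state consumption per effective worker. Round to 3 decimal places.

n + g + δ = 0.03 + 0.03 + 0.07 = 0.13.
Golden rule sets MPK = n+g+δ: 0.3·k^(0.3−1) = 0.13, so k_gold = (0.3/0.13)^(1/0.7) ≈ 3.3024.

k_gold ≈ 3.302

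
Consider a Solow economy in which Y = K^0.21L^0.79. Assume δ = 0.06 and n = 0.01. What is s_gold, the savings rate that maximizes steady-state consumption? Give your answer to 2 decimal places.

s_gold = 0.21

n + δ = 0.01 + 0.06 = 0.07.
At the golden rule MPK = n+δ, and in any Cobb-Douglas steady state s = (n+δ)·k/y = MPK·k/y = capital's share 0.21.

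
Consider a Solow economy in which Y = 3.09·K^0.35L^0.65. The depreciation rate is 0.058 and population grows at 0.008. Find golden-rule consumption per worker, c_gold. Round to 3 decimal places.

c_gold ≈ 9.054

The effective depreciation rate is n + δ = 0.008 + 0.058 = 0.066.
Setting f'(k) = n+δ gives 0.35·3.09·k^(0.35−1) = 0.066, hence k_gold = (0.35·3.09/0.066)^(1/0.65) ≈ 73.8643.
y_gold = 3.09·73.8643^0.35 ≈ 13.9287.
c_gold = y_gold − (n+δ)·k_gold = 13.9287 − 0.066·73.8643 ≈ 9.0537.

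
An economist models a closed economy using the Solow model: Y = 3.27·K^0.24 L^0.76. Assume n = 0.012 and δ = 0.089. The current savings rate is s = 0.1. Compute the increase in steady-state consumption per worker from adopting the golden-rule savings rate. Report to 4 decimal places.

Capital per worker breaks even when investment replaces (n + δ)·k; here n + δ = 0.101.
Current steady state (s = 0.1): k* = (0.1·3.27/0.101)^(1/0.76) ≈ 4.6919, y* = 3.27·4.6919^0.24 ≈ 4.7388, c* = (1−0.1)·4.7388 ≈ 4.2650.
Golden rule sets MPK = n+δ: 0.24·3.27·k^(0.24−1) = 0.101, so k_gold = (0.24·3.27/0.101)^(1/0.76) ≈ 14.8466.
y_gold = 3.27·14.8466^0.24 ≈ 6.2480, c_gold = y_gold − 0.101·k_gold ≈ 4.7485.
Gain: Δc = 4.7485 − 4.2650 ≈ 0.4835.

Δc ≈ 0.4835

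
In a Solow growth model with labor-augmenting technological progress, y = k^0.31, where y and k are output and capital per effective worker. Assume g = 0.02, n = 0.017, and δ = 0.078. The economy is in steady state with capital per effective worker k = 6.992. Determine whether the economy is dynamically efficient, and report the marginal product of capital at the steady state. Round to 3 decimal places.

The effective depreciation rate is n + g + δ = 0.017 + 0.02 + 0.078 = 0.115.
MPK = 0.31·k^(0.31−1) = 0.31·6.992^(-0.69) ≈ 0.0810.
MPK < 0.115, so the economy is dynamically inefficient (over-saving).

dynamically inefficient; MPK ≈ 0.081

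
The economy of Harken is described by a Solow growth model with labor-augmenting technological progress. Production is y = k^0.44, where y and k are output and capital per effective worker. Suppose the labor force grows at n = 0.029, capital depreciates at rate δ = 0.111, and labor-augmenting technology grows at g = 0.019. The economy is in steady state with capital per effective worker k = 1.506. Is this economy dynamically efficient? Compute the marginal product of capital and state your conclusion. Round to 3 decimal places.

Break-even investment rate: n + g + δ = 0.029 + 0.019 + 0.111 = 0.159.
MPK = 0.44·k^(0.44−1) = 0.44·1.506^(-0.56) ≈ 0.3498.
MPK > 0.159, so the economy is dynamically efficient (under-saving).

dynamically efficient; MPK ≈ 0.350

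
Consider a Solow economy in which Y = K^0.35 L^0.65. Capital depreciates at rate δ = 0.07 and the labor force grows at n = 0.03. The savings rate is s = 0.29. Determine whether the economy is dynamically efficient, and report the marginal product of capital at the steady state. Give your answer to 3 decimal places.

The effective depreciation rate is n + δ = 0.03 + 0.07 = 0.1.
Steady-state k*: s·k^0.35 = 0.1·k gives k* = (0.29/0.1)^(1/0.65) ≈ 5.1450.
MPK = 0.35·5.1450^(-0.65) ≈ 0.1207.
MPK > n+δ = 0.1, so the economy is dynamically efficient (under-saving).

dynamically efficient; MPK ≈ 0.121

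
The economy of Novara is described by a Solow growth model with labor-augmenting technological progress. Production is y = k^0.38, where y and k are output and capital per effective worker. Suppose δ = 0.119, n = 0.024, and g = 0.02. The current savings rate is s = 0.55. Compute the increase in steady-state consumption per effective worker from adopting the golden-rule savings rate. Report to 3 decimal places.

n + g + δ = 0.024 + 0.02 + 0.119 = 0.163.
Current steady state (s = 0.55): k* = (0.55/0.163)^(1/0.62) ≈ 7.1104, y* = 7.1104^0.38 ≈ 2.1073, c* = (1−0.55)·2.1073 ≈ 0.9483.
Setting f'(k) = n+g+δ gives 0.38·k^(0.38−1) = 0.163, hence k_gold = (0.38/0.163)^(1/0.62) ≈ 3.9165.
y_gold = 3.9165^0.38 ≈ 1.6800, c_gold = y_gold − 0.163·k_gold ≈ 1.0416.
Gain: Δc = 1.0416 − 0.9483 ≈ 0.0933.

Δc ≈ 0.093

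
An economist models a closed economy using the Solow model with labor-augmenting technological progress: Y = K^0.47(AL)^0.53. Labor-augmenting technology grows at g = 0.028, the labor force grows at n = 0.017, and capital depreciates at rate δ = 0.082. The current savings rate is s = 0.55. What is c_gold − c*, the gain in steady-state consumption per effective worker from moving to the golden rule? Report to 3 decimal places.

n + g + δ = 0.017 + 0.028 + 0.082 = 0.127.
Current steady state (s = 0.55): k* = (0.55/0.127)^(1/0.53) ≈ 15.8875, y* = 15.8875^0.47 ≈ 3.6686, c* = (1−0.55)·3.6686 ≈ 1.6509.
At the golden rule the marginal product of capital equals n+g+δ: 0.47·k^(0.47−1) = 0.127. Solving, k_gold = (0.47/0.127)^(1/0.53) ≈ 11.8101.
y_gold = 11.8101^0.47 ≈ 3.1912, c_gold = y_gold − 0.127·k_gold ≈ 1.6914.
Gain: Δc = 1.6914 − 1.6509 ≈ 0.0405.

Δc ≈ 0.041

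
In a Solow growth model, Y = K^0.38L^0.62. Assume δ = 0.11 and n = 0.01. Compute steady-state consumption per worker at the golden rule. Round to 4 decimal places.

n + δ = 0.01 + 0.11 = 0.12.
Setting f'(k) = n+δ gives 0.38·k^(0.38−1) = 0.12, hence k_gold = (0.38/0.12)^(1/0.62) ≈ 6.4183.
y_gold = 6.4183^0.38 ≈ 2.0268.
c_gold = y_gold − (n+δ)·k_gold = 2.0268 − 0.12·6.4183 ≈ 1.2566.

c_gold ≈ 1.2566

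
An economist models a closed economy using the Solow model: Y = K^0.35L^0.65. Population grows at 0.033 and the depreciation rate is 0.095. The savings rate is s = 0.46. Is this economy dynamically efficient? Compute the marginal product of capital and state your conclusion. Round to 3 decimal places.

dynamically inefficient; MPK ≈ 0.097

Capital per worker breaks even when investment replaces (n + δ)·k; here n + δ = 0.128.
Steady-state k*: s·k^0.35 = 0.128·k gives k* = (0.46/0.128)^(1/0.65) ≈ 7.1563.
MPK = 0.35·7.1563^(-0.65) ≈ 0.0974.
MPK < n+δ = 0.128, so the economy is dynamically inefficient (over-saving).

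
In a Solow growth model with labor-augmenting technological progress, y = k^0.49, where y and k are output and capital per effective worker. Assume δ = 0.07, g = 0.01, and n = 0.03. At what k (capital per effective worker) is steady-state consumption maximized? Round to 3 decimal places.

k_gold ≈ 18.714

Capital per effective worker breaks even when investment replaces (n + g + δ)·k; here n + g + δ = 0.11.
Golden rule sets MPK = n+g+δ: 0.49·k^(0.49−1) = 0.11, so k_gold = (0.49/0.11)^(1/0.51) ≈ 18.7139.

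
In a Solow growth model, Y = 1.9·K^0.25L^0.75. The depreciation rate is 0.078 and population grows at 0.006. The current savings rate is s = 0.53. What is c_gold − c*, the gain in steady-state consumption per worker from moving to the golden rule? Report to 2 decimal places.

Break-even investment rate: n + δ = 0.006 + 0.078 = 0.084.
Current steady state (s = 0.53): k* = (0.53·1.9/0.084)^(1/0.75) ≈ 27.4368, y* = 1.9·27.4368^0.25 ≈ 4.3485, c* = (1−0.53)·4.3485 ≈ 2.0438.
Maximizing c = f(k) − (n+δ)·k gives f'(k) = n+δ, i.e. 0.25·1.9·k^(0.25−1) = 0.084, so k_gold = (0.25·1.9/0.084)^(1/0.75) ≈ 10.0744.
y_gold = 1.9·10.0744^0.25 ≈ 3.3850, c_gold = y_gold − 0.084·k_gold ≈ 2.5387.
Gain: Δc = 2.5387 − 2.0438 ≈ 0.4950.

Δc ≈ 0.49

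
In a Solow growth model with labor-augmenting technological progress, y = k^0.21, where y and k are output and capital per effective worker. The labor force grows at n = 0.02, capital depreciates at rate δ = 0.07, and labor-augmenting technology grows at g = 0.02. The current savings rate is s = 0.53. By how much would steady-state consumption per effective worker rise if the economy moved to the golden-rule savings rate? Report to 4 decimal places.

Break-even investment rate: n + g + δ = 0.02 + 0.02 + 0.07 = 0.11.
Current steady state (s = 0.53): k* = (0.53/0.11)^(1/0.79) ≈ 7.3183, y* = 7.3183^0.21 ≈ 1.5189, c* = (1−0.53)·1.5189 ≈ 0.7139.
At the golden rule the marginal product of capital equals n+g+δ: 0.21·k^(0.21−1) = 0.11. Solving, k_gold = (0.21/0.11)^(1/0.79) ≈ 2.2671.
y_gold = 2.2671^0.21 ≈ 1.1875, c_gold = y_gold − 0.11·k_gold ≈ 0.9382.
Gain: Δc = 0.9382 − 0.7139 ≈ 0.2243.

Δc ≈ 0.2243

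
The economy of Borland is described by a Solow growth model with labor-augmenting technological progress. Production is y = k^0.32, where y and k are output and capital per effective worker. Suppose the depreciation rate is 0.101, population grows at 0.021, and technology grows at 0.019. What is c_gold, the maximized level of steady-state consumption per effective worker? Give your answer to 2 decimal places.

Break-even investment rate: n + g + δ = 0.021 + 0.019 + 0.101 = 0.141.
Setting f'(k) = n+g+δ gives 0.32·k^(0.32−1) = 0.141, hence k_gold = (0.32/0.141)^(1/0.68) ≈ 3.3375.
y_gold = 3.3375^0.32 ≈ 1.4706.
c_gold = y_gold − (n+g+δ)·k_gold = 1.4706 − 0.141·3.3375 ≈ 1.0000.

c_gold ≈ 1.00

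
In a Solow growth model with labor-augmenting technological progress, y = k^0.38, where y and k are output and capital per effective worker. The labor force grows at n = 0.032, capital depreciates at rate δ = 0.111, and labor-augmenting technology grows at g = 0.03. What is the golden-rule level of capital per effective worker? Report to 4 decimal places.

Break-even investment rate: n + g + δ = 0.032 + 0.03 + 0.111 = 0.173.
At the golden rule the marginal product of capital equals n+g+δ: 0.38·k^(0.38−1) = 0.173. Solving, k_gold = (0.38/0.173)^(1/0.62) ≈ 3.5579.

k_gold ≈ 3.5579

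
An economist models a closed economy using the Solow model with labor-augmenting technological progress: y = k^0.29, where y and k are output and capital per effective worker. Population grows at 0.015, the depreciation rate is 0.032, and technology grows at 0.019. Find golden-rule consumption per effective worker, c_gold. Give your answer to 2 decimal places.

c_gold ≈ 1.30

Break-even investment rate: n + g + δ = 0.015 + 0.019 + 0.032 = 0.066.
Setting f'(k) = n+g+δ gives 0.29·k^(0.29−1) = 0.066, hence k_gold = (0.29/0.066)^(1/0.71) ≈ 8.0432.
y_gold = 8.0432^0.29 ≈ 1.8305.
c_gold = y_gold − (n+g+δ)·k_gold = 1.8305 − 0.066·8.0432 ≈ 1.2997.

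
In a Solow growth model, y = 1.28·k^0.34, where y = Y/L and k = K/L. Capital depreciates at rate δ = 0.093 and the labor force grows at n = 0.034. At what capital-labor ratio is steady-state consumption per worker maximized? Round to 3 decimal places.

k_gold ≈ 6.463

The effective depreciation rate is n + δ = 0.034 + 0.093 = 0.127.
Golden rule sets MPK = n+δ: 0.34·1.28·k^(0.34−1) = 0.127, so k_gold = (0.34·1.28/0.127)^(1/0.66) ≈ 6.4630.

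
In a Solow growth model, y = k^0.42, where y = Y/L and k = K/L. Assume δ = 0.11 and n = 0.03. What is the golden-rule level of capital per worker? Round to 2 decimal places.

Break-even investment rate: n + δ = 0.03 + 0.11 = 0.14.
At the golden rule the marginal product of capital equals n+δ: 0.42·k^(0.42−1) = 0.14. Solving, k_gold = (0.42/0.14)^(1/0.58) ≈ 6.6470.

k_gold ≈ 6.65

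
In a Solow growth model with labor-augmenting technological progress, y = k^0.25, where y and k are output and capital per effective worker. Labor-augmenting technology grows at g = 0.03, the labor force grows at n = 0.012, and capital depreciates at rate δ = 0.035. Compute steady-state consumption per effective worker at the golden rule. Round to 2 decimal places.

Break-even investment rate: n + g + δ = 0.012 + 0.03 + 0.035 = 0.077.
Setting f'(k) = n+g+δ gives 0.25·k^(0.25−1) = 0.077, hence k_gold = (0.25/0.077)^(1/0.75) ≈ 4.8076.
y_gold = 4.8076^0.25 ≈ 1.4808.
c_gold = y_gold − (n+g+δ)·k_gold = 1.4808 − 0.077·4.8076 ≈ 1.1106.

c_gold ≈ 1.11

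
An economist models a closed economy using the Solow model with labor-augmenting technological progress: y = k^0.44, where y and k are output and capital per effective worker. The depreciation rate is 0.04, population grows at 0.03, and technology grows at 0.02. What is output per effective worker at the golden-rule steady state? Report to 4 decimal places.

Capital per effective worker breaks even when investment replaces (n + g + δ)·k; here n + g + δ = 0.09.
Golden rule sets MPK = n+g+δ: 0.44·k^(0.44−1) = 0.09, so k_gold = (0.44/0.09)^(1/0.56) ≈ 17.0111.
Output: y_gold = k_gold^0.44 = 17.0111^0.44 ≈ 3.4795.

y_gold ≈ 3.4795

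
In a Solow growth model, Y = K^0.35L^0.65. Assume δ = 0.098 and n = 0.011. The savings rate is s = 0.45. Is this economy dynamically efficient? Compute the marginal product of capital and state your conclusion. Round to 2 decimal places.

dynamically inefficient; MPK ≈ 0.08

Capital per worker breaks even when investment replaces (n + δ)·k; here n + δ = 0.109.
Steady-state k*: s·k^0.35 = 0.109·k gives k* = (0.45/0.109)^(1/0.65) ≈ 8.8586.
MPK = 0.35·8.8586^(-0.65) ≈ 0.0848.
MPK < n+δ = 0.109, so the economy is dynamically inefficient (over-saving).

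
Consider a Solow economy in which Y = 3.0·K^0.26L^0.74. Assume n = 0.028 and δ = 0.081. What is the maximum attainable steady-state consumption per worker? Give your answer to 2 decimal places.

n + δ = 0.028 + 0.081 = 0.109.
Setting f'(k) = n+δ gives 0.26·3.0·k^(0.26−1) = 0.109, hence k_gold = (0.26·3.0/0.109)^(1/0.74) ≈ 14.2875.
y_gold = 3.0·14.2875^0.26 ≈ 5.9898.
c_gold = y_gold − (n+δ)·k_gold = 5.9898 − 0.109·14.2875 ≈ 4.4324.

c_gold ≈ 4.43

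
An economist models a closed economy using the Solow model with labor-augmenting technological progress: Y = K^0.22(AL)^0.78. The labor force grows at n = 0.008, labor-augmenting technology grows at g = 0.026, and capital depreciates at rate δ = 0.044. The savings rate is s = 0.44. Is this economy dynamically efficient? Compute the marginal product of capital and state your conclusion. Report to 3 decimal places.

Capital per effective worker breaks even when investment replaces (n + g + δ)·k; here n + g + δ = 0.078.
Steady-state k*: s·k^0.22 = 0.078·k gives k* = (0.44/0.078)^(1/0.78) ≈ 9.1892.
MPK = 0.22·9.1892^(-0.78) ≈ 0.0390.
MPK < n+g+δ = 0.078, so the economy is dynamically inefficient (over-saving).

dynamically inefficient; MPK ≈ 0.039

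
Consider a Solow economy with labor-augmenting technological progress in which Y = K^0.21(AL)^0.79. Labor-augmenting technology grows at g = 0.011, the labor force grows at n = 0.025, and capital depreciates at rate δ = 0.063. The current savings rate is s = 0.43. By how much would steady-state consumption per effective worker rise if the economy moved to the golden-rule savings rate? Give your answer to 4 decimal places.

n + g + δ = 0.025 + 0.011 + 0.063 = 0.099.
Current steady state (s = 0.43): k* = (0.43/0.099)^(1/0.79) ≈ 6.4178, y* = 6.4178^0.21 ≈ 1.4776, c* = (1−0.43)·1.4776 ≈ 0.8422.
Golden rule sets MPK = n+g+δ: 0.21·k^(0.21−1) = 0.099, so k_gold = (0.21/0.099)^(1/0.79) ≈ 2.5906.
y_gold = 2.5906^0.21 ≈ 1.2213, c_gold = y_gold − 0.099·k_gold ≈ 0.9648.
Gain: Δc = 0.9648 − 0.8422 ≈ 0.1226.

Δc ≈ 0.1226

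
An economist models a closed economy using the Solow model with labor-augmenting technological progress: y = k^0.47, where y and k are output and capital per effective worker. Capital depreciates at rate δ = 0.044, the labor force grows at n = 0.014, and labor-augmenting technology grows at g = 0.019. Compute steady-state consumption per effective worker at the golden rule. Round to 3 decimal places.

c_gold ≈ 2.636

n + g + δ = 0.014 + 0.019 + 0.044 = 0.077.
Golden rule sets MPK = n+g+δ: 0.47·k^(0.47−1) = 0.077, so k_gold = (0.47/0.077)^(1/0.53) ≈ 30.3583.
y_gold = 30.3583^0.47 ≈ 4.9736.
c_gold = y_gold − (n+g+δ)·k_gold = 4.9736 − 0.077·30.3583 ≈ 2.6360.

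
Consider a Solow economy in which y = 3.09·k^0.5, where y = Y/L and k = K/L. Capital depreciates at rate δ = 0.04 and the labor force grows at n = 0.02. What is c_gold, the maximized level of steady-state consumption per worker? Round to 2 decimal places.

c_gold ≈ 39.78

Break-even investment rate: n + δ = 0.02 + 0.04 = 0.06.
Setting f'(k) = n+δ gives 0.5·3.09·k^(0.5−1) = 0.06, hence k_gold = (0.5·3.09/0.06)^(1/0.5) ≈ 663.0625.
y_gold = 3.09·663.0625^0.5 ≈ 79.5675.
c_gold = y_gold − (n+δ)·k_gold = 79.5675 − 0.06·663.0625 ≈ 39.7837.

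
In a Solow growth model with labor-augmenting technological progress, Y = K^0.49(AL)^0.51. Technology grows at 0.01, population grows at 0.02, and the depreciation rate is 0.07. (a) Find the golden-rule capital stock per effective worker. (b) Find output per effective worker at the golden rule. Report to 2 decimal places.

n + g + δ = 0.02 + 0.01 + 0.07 = 0.1.
At the golden rule the marginal product of capital equals n+g+δ: 0.49·k^(0.49−1) = 0.1. Solving, k_gold = (0.49/0.1)^(1/0.51) ≈ 22.5593.
y_gold = 22.5593^0.49 ≈ 4.6039.

(a) k_gold ≈ 22.56; (b) y_gold ≈ 4.60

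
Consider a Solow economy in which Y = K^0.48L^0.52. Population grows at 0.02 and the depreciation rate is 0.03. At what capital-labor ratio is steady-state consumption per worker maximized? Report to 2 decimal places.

k_gold ≈ 77.44

n + δ = 0.02 + 0.03 = 0.05.
Setting f'(k) = n+δ gives 0.48·k^(0.48−1) = 0.05, hence k_gold = (0.48/0.05)^(1/0.52) ≈ 77.4432.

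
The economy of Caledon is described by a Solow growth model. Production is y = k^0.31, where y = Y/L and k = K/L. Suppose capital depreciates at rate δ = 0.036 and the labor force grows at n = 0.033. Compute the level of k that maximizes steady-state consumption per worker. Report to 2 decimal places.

The effective depreciation rate is n + δ = 0.033 + 0.036 = 0.069.
At the golden rule the marginal product of capital equals n+δ: 0.31·k^(0.31−1) = 0.069. Solving, k_gold = (0.31/0.069)^(1/0.69) ≈ 8.8241.

k_gold ≈ 8.82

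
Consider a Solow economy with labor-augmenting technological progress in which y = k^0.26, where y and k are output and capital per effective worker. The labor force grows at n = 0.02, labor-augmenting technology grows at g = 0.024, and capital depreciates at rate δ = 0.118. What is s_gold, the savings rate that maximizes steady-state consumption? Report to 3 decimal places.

Break-even investment rate: n + g + δ = 0.02 + 0.024 + 0.118 = 0.162.
At the golden rule MPK = n+g+δ, and in any Cobb-Douglas steady state s = (n+g+δ)·k/y = MPK·k/y = capital's share 0.26.

s_gold = 0.260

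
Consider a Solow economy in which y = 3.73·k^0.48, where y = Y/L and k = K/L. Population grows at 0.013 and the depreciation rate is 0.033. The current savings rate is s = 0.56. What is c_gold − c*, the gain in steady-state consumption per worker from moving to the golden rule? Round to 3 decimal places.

Δc ≈ 1.393

The effective depreciation rate is n + δ = 0.013 + 0.033 = 0.046.
Current steady state (s = 0.56): k* = (0.56·3.73/0.046)^(1/0.52) ≈ 1537.4671, y* = 3.73·1537.4671^0.48 ≈ 126.2919, c* = (1−0.56)·126.2919 ≈ 55.5685.
Setting f'(k) = n+δ gives 0.48·3.73·k^(0.48−1) = 0.046, hence k_gold = (0.48·3.73/0.046)^(1/0.52) ≈ 1143.0415.
y_gold = 3.73·1143.0415^0.48 ≈ 109.5415, c_gold = y_gold − 0.046·k_gold ≈ 56.9616.
Gain: Δc = 56.9616 − 55.5685 ≈ 1.3931.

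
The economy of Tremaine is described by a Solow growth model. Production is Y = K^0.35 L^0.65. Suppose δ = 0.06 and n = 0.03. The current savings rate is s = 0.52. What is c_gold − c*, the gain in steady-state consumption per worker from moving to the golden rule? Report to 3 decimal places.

Capital per worker breaks even when investment replaces (n + δ)·k; here n + δ = 0.09.
Current steady state (s = 0.52): k* = (0.52/0.09)^(1/0.65) ≈ 14.8573, y* = 14.8573^0.35 ≈ 2.5715, c* = (1−0.52)·2.5715 ≈ 1.2343.
Golden rule sets MPK = n+δ: 0.35·k^(0.35−1) = 0.09, so k_gold = (0.35/0.09)^(1/0.65) ≈ 8.0802.
y_gold = 8.0802^0.35 ≈ 2.0778, c_gold = y_gold − 0.09·k_gold ≈ 1.3506.
Gain: Δc = 1.3506 − 1.2343 ≈ 0.1163.

Δc ≈ 0.116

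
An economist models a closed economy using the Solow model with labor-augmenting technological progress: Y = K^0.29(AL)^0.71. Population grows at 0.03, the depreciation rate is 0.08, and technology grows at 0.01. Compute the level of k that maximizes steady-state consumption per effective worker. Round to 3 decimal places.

k_gold ≈ 3.465

Capital per effective worker breaks even when investment replaces (n + g + δ)·k; here n + g + δ = 0.12.
At the golden rule the marginal product of capital equals n+g+δ: 0.29·k^(0.29−1) = 0.12. Solving, k_gold = (0.29/0.12)^(1/0.71) ≈ 3.4653.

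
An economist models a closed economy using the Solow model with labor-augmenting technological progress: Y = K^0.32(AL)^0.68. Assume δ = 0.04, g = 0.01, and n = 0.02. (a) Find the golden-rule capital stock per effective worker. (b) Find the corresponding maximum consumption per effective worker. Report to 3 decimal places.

(a) k_gold ≈ 9.347; (b) c_gold ≈ 1.390

n + g + δ = 0.02 + 0.01 + 0.04 = 0.07.
Golden rule sets MPK = n+g+δ: 0.32·k^(0.32−1) = 0.07, so k_gold = (0.32/0.07)^(1/0.68) ≈ 9.3468.
y_gold = 9.3468^0.32 ≈ 2.0446; c_gold = y_gold − 0.07·k_gold ≈ 1.3903.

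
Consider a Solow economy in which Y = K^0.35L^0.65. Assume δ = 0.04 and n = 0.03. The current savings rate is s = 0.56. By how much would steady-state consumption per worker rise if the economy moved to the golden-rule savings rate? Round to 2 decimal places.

Capital per worker breaks even when investment replaces (n + δ)·k; here n + δ = 0.07.
Current steady state (s = 0.56): k* = (0.56/0.07)^(1/0.65) ≈ 24.5115, y* = 24.5115^0.35 ≈ 3.0639, c* = (1−0.56)·3.0639 ≈ 1.3481.
Maximizing c = f(k) − (n+δ)·k gives f'(k) = n+δ, i.e. 0.35·k^(0.35−1) = 0.07, so k_gold = (0.35/0.07)^(1/0.65) ≈ 11.8943.
y_gold = 11.8943^0.35 ≈ 2.3789, c_gold = y_gold − 0.07·k_gold ≈ 1.5463.
Gain: Δc = 1.5463 − 1.3481 ≈ 0.1981.

Δc ≈ 0.20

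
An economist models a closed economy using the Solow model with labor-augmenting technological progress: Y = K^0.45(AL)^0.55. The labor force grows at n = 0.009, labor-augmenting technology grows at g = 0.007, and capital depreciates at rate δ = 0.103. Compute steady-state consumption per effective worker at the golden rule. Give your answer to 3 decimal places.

Break-even investment rate: n + g + δ = 0.009 + 0.007 + 0.103 = 0.119.
Maximizing c = f(k) − (n+g+δ)·k gives f'(k) = n+g+δ, i.e. 0.45·k^(0.45−1) = 0.119, so k_gold = (0.45/0.119)^(1/0.55) ≈ 11.2280.
y_gold = 11.2280^0.45 ≈ 2.9692.
c_gold = y_gold − (n+g+δ)·k_gold = 2.9692 − 0.119·11.2280 ≈ 1.6330.

c_gold ≈ 1.633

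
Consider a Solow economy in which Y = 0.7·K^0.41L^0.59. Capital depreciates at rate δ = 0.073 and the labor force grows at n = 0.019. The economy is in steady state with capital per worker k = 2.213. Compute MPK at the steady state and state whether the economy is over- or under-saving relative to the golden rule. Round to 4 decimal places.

The effective depreciation rate is n + δ = 0.019 + 0.073 = 0.092.
MPK = 0.41·0.7·k^(0.41−1) = 0.41·0.7·2.213^(-0.59) ≈ 0.1796.
MPK > 0.092, so the economy is dynamically efficient (under-saving).

under-saving; MPK ≈ 0.1796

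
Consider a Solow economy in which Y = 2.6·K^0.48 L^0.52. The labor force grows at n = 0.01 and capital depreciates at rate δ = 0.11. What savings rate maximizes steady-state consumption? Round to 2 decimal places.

s_gold = 0.48

The effective depreciation rate is n + δ = 0.01 + 0.11 = 0.12.
At the golden rule MPK = n+δ, and in any Cobb-Douglas steady state s = (n+δ)·k/y = MPK·k/y = capital's share 0.48.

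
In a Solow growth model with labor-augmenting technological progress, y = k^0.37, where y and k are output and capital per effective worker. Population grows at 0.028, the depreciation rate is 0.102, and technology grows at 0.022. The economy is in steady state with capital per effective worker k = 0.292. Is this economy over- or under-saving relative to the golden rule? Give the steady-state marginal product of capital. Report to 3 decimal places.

under-saving; MPK ≈ 0.804

Break-even investment rate: n + g + δ = 0.028 + 0.022 + 0.102 = 0.152.
MPK = 0.37·k^(0.37−1) = 0.37·0.292^(-0.63) ≈ 0.8035.
MPK > 0.152, so the economy is dynamically efficient (under-saving).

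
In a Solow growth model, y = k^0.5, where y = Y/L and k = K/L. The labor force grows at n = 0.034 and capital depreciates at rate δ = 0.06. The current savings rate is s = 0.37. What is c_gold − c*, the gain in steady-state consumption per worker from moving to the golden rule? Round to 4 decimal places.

Capital per worker breaks even when investment replaces (n + δ)·k; here n + δ = 0.094.
Current steady state (s = 0.37): k* = (0.37/0.094)^(1/0.5) ≈ 15.4934, y* = 15.4934^0.5 ≈ 3.9362, c* = (1−0.37)·3.9362 ≈ 2.4798.
Golden rule sets MPK = n+δ: 0.5·k^(0.5−1) = 0.094, so k_gold = (0.5/0.094)^(1/0.5) ≈ 28.2933.
y_gold = 28.2933^0.5 ≈ 5.3191, c_gold = y_gold − 0.094·k_gold ≈ 2.6596.
Gain: Δc = 2.6596 − 2.4798 ≈ 0.1798.

Δc ≈ 0.1798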